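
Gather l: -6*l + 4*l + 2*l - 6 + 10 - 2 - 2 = 0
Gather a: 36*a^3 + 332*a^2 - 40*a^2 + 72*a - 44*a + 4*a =36*a^3 + 292*a^2 + 32*a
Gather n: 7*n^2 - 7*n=7*n^2 - 7*n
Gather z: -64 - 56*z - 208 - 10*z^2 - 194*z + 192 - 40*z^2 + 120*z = -50*z^2 - 130*z - 80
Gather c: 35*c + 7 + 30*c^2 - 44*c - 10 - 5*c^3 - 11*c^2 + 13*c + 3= -5*c^3 + 19*c^2 + 4*c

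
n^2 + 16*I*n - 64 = (n + 8*I)^2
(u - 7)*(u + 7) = u^2 - 49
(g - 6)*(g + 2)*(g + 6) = g^3 + 2*g^2 - 36*g - 72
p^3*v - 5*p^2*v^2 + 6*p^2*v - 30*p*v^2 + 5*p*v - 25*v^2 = (p + 5)*(p - 5*v)*(p*v + v)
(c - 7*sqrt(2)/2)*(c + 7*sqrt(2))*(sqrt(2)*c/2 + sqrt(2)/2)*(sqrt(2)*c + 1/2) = c^4 + c^3 + 15*sqrt(2)*c^3/4 - 189*c^2/4 + 15*sqrt(2)*c^2/4 - 189*c/4 - 49*sqrt(2)*c/4 - 49*sqrt(2)/4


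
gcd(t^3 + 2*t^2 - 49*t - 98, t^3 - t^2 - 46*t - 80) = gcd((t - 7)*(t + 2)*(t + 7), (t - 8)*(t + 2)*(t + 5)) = t + 2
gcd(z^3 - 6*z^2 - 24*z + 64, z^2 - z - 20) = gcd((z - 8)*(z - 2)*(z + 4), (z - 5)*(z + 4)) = z + 4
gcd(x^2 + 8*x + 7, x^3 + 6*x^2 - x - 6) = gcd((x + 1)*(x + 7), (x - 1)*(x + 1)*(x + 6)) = x + 1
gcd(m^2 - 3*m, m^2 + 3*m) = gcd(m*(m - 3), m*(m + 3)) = m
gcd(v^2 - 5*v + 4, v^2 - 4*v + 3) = v - 1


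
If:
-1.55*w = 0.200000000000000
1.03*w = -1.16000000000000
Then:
No Solution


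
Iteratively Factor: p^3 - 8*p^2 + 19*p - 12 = (p - 4)*(p^2 - 4*p + 3) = (p - 4)*(p - 1)*(p - 3)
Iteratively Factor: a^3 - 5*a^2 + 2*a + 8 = (a - 2)*(a^2 - 3*a - 4) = (a - 4)*(a - 2)*(a + 1)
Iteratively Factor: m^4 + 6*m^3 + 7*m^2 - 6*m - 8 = (m + 4)*(m^3 + 2*m^2 - m - 2) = (m + 1)*(m + 4)*(m^2 + m - 2) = (m + 1)*(m + 2)*(m + 4)*(m - 1)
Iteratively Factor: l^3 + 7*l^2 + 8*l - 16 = (l + 4)*(l^2 + 3*l - 4) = (l + 4)^2*(l - 1)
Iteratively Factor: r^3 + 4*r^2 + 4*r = (r + 2)*(r^2 + 2*r) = r*(r + 2)*(r + 2)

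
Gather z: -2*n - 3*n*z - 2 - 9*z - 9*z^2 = -2*n - 9*z^2 + z*(-3*n - 9) - 2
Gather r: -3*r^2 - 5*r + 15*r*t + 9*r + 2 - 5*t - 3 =-3*r^2 + r*(15*t + 4) - 5*t - 1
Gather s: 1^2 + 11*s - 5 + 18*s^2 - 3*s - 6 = 18*s^2 + 8*s - 10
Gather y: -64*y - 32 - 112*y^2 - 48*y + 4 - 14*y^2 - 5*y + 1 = -126*y^2 - 117*y - 27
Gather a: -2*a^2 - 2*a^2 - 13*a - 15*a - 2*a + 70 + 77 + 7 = -4*a^2 - 30*a + 154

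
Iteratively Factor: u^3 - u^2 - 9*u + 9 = (u - 3)*(u^2 + 2*u - 3) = (u - 3)*(u - 1)*(u + 3)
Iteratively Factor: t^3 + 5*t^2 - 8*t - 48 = (t + 4)*(t^2 + t - 12) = (t + 4)^2*(t - 3)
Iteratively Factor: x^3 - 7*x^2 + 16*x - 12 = (x - 2)*(x^2 - 5*x + 6) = (x - 3)*(x - 2)*(x - 2)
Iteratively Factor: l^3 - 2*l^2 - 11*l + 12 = (l - 1)*(l^2 - l - 12) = (l - 4)*(l - 1)*(l + 3)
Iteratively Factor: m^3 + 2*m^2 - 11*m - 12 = (m - 3)*(m^2 + 5*m + 4) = (m - 3)*(m + 4)*(m + 1)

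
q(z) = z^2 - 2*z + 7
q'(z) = 2*z - 2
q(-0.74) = 9.03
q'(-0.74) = -3.48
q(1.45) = 6.20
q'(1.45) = 0.90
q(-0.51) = 8.28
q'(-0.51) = -3.02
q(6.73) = 38.83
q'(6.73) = 11.46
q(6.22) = 33.25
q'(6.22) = 10.44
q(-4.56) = 36.91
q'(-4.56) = -11.12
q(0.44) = 6.31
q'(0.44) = -1.12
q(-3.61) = 27.25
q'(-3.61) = -9.22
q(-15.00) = 262.00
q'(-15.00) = -32.00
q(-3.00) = 22.00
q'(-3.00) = -8.00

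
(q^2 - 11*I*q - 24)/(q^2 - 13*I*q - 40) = (q - 3*I)/(q - 5*I)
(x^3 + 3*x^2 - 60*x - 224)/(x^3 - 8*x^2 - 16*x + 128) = (x + 7)/(x - 4)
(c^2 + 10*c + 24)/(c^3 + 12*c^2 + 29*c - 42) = (c + 4)/(c^2 + 6*c - 7)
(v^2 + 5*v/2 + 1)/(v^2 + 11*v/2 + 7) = (2*v + 1)/(2*v + 7)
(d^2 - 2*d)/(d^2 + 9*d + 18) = d*(d - 2)/(d^2 + 9*d + 18)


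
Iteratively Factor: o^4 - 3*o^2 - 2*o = (o + 1)*(o^3 - o^2 - 2*o) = (o - 2)*(o + 1)*(o^2 + o) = (o - 2)*(o + 1)^2*(o)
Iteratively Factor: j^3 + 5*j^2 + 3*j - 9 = (j + 3)*(j^2 + 2*j - 3) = (j + 3)^2*(j - 1)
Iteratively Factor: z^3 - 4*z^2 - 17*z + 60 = (z - 3)*(z^2 - z - 20) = (z - 5)*(z - 3)*(z + 4)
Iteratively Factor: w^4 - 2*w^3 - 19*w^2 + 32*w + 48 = (w - 4)*(w^3 + 2*w^2 - 11*w - 12) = (w - 4)*(w + 4)*(w^2 - 2*w - 3) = (w - 4)*(w + 1)*(w + 4)*(w - 3)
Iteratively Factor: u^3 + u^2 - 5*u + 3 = (u + 3)*(u^2 - 2*u + 1) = (u - 1)*(u + 3)*(u - 1)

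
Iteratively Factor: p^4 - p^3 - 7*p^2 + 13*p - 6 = (p + 3)*(p^3 - 4*p^2 + 5*p - 2) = (p - 2)*(p + 3)*(p^2 - 2*p + 1) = (p - 2)*(p - 1)*(p + 3)*(p - 1)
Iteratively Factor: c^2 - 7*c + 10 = (c - 5)*(c - 2)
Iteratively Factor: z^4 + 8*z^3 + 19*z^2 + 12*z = (z + 1)*(z^3 + 7*z^2 + 12*z) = (z + 1)*(z + 3)*(z^2 + 4*z) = z*(z + 1)*(z + 3)*(z + 4)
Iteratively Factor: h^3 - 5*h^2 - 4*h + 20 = (h - 2)*(h^2 - 3*h - 10) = (h - 5)*(h - 2)*(h + 2)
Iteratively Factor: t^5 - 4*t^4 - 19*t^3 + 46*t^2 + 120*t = (t + 2)*(t^4 - 6*t^3 - 7*t^2 + 60*t) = (t + 2)*(t + 3)*(t^3 - 9*t^2 + 20*t) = (t - 5)*(t + 2)*(t + 3)*(t^2 - 4*t) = t*(t - 5)*(t + 2)*(t + 3)*(t - 4)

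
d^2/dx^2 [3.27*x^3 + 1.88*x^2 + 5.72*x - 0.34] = 19.62*x + 3.76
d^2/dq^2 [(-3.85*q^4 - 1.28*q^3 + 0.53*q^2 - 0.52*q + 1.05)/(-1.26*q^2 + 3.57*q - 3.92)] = (12.22452*q^6 - 103.90842*q^5 + 408.50271*q^4 - 845.189436*q^3 + 608.155464*q^2 + 130.942308*q - 18.126178)/(2.000376*q^6 - 17.003196*q^5 + 66.845898*q^4 - 151.296957*q^3 + 207.965016*q^2 - 164.574144*q + 60.236288)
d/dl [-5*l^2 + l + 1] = 1 - 10*l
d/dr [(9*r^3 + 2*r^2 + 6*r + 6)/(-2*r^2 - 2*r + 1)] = (-18*r^4 - 36*r^3 + 35*r^2 + 28*r + 18)/(4*r^4 + 8*r^3 - 4*r + 1)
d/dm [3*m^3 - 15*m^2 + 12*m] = 9*m^2 - 30*m + 12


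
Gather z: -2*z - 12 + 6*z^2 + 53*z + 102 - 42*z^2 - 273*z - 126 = -36*z^2 - 222*z - 36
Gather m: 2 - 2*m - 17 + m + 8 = -m - 7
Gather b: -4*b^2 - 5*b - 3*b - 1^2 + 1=-4*b^2 - 8*b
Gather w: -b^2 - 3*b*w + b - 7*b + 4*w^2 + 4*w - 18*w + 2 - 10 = -b^2 - 6*b + 4*w^2 + w*(-3*b - 14) - 8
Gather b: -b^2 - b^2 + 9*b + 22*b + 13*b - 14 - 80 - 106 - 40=-2*b^2 + 44*b - 240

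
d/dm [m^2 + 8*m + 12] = 2*m + 8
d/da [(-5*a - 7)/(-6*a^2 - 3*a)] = (-10*a^2 - 28*a - 7)/(3*a^2*(4*a^2 + 4*a + 1))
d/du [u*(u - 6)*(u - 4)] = 3*u^2 - 20*u + 24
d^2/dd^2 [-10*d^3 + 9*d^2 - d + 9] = 18 - 60*d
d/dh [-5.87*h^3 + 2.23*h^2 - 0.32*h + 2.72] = -17.61*h^2 + 4.46*h - 0.32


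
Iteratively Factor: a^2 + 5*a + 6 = (a + 2)*(a + 3)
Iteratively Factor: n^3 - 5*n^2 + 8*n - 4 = (n - 1)*(n^2 - 4*n + 4) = (n - 2)*(n - 1)*(n - 2)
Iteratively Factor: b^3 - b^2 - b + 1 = (b - 1)*(b^2 - 1) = (b - 1)^2*(b + 1)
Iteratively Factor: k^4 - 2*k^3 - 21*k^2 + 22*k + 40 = (k - 2)*(k^3 - 21*k - 20) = (k - 2)*(k + 4)*(k^2 - 4*k - 5) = (k - 5)*(k - 2)*(k + 4)*(k + 1)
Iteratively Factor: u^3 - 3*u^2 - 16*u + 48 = (u - 4)*(u^2 + u - 12) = (u - 4)*(u - 3)*(u + 4)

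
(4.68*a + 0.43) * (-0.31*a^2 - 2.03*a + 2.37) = -1.4508*a^3 - 9.6337*a^2 + 10.2187*a + 1.0191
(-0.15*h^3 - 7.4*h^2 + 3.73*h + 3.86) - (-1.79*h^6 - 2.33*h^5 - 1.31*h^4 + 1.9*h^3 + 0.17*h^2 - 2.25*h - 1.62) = 1.79*h^6 + 2.33*h^5 + 1.31*h^4 - 2.05*h^3 - 7.57*h^2 + 5.98*h + 5.48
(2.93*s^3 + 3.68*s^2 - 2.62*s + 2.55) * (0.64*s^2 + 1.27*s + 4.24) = 1.8752*s^5 + 6.0763*s^4 + 15.42*s^3 + 13.9078*s^2 - 7.8703*s + 10.812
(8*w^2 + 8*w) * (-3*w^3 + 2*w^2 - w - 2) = -24*w^5 - 8*w^4 + 8*w^3 - 24*w^2 - 16*w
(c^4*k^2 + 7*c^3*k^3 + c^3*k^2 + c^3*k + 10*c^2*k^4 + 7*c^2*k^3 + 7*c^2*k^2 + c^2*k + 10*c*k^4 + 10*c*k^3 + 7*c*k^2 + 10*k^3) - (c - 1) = c^4*k^2 + 7*c^3*k^3 + c^3*k^2 + c^3*k + 10*c^2*k^4 + 7*c^2*k^3 + 7*c^2*k^2 + c^2*k + 10*c*k^4 + 10*c*k^3 + 7*c*k^2 - c + 10*k^3 + 1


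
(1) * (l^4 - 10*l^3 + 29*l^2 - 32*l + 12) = l^4 - 10*l^3 + 29*l^2 - 32*l + 12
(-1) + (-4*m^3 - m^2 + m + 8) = -4*m^3 - m^2 + m + 7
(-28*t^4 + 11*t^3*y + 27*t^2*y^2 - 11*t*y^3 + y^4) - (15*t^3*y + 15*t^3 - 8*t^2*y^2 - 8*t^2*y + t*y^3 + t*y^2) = -28*t^4 - 4*t^3*y - 15*t^3 + 35*t^2*y^2 + 8*t^2*y - 12*t*y^3 - t*y^2 + y^4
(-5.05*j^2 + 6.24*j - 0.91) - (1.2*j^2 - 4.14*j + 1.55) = -6.25*j^2 + 10.38*j - 2.46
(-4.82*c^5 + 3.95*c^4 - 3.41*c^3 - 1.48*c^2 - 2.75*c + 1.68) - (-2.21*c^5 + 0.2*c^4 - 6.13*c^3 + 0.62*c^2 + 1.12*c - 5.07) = -2.61*c^5 + 3.75*c^4 + 2.72*c^3 - 2.1*c^2 - 3.87*c + 6.75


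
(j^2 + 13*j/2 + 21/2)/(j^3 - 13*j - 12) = (j + 7/2)/(j^2 - 3*j - 4)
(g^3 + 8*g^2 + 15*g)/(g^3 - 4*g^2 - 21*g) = (g + 5)/(g - 7)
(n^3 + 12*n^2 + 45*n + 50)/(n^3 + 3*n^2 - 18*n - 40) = (n + 5)/(n - 4)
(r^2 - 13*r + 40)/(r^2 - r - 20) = (r - 8)/(r + 4)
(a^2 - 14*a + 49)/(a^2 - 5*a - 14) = (a - 7)/(a + 2)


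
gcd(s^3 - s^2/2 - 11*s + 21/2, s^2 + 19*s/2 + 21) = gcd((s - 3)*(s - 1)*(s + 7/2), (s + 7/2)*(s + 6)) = s + 7/2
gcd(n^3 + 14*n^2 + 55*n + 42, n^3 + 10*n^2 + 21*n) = n + 7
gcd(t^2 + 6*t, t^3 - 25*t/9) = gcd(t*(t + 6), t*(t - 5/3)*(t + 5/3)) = t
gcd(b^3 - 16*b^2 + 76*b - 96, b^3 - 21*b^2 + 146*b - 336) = b^2 - 14*b + 48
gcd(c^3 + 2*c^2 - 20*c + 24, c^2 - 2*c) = c - 2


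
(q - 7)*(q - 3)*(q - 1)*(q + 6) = q^4 - 5*q^3 - 35*q^2 + 165*q - 126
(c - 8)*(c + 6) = c^2 - 2*c - 48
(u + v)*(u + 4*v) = u^2 + 5*u*v + 4*v^2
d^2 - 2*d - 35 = (d - 7)*(d + 5)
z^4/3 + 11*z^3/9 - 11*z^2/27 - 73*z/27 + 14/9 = (z/3 + 1)*(z - 1)*(z - 2/3)*(z + 7/3)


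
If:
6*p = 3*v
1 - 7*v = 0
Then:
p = 1/14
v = 1/7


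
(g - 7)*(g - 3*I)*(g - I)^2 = g^4 - 7*g^3 - 5*I*g^3 - 7*g^2 + 35*I*g^2 + 49*g + 3*I*g - 21*I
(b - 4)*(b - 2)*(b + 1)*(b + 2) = b^4 - 3*b^3 - 8*b^2 + 12*b + 16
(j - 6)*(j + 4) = j^2 - 2*j - 24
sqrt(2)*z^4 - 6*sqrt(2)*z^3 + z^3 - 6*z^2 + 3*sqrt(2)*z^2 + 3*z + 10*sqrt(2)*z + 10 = (z - 5)*(z - 2)*(z + sqrt(2)/2)*(sqrt(2)*z + sqrt(2))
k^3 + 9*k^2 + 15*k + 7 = (k + 1)^2*(k + 7)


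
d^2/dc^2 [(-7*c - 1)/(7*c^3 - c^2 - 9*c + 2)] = 2*(-(7*c + 1)*(-21*c^2 + 2*c + 9)^2 + (147*c^2 - 14*c + (7*c + 1)*(21*c - 1) - 63)*(7*c^3 - c^2 - 9*c + 2))/(7*c^3 - c^2 - 9*c + 2)^3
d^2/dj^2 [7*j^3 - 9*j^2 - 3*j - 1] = 42*j - 18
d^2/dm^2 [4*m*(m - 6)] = 8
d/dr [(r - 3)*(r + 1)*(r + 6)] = 3*r^2 + 8*r - 15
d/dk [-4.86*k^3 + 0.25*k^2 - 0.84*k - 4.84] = -14.58*k^2 + 0.5*k - 0.84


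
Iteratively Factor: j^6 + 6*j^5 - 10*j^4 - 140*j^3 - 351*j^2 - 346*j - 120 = (j - 5)*(j^5 + 11*j^4 + 45*j^3 + 85*j^2 + 74*j + 24) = (j - 5)*(j + 4)*(j^4 + 7*j^3 + 17*j^2 + 17*j + 6) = (j - 5)*(j + 1)*(j + 4)*(j^3 + 6*j^2 + 11*j + 6) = (j - 5)*(j + 1)*(j + 3)*(j + 4)*(j^2 + 3*j + 2) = (j - 5)*(j + 1)^2*(j + 3)*(j + 4)*(j + 2)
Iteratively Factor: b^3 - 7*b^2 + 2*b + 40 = (b - 5)*(b^2 - 2*b - 8) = (b - 5)*(b - 4)*(b + 2)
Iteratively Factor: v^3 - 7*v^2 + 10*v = (v)*(v^2 - 7*v + 10) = v*(v - 2)*(v - 5)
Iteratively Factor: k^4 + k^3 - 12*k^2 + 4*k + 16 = (k - 2)*(k^3 + 3*k^2 - 6*k - 8) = (k - 2)*(k + 4)*(k^2 - k - 2) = (k - 2)^2*(k + 4)*(k + 1)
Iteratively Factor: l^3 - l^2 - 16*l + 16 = (l + 4)*(l^2 - 5*l + 4) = (l - 1)*(l + 4)*(l - 4)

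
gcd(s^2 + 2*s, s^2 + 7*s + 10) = s + 2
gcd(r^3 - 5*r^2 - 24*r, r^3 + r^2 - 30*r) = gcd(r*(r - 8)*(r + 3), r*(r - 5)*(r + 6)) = r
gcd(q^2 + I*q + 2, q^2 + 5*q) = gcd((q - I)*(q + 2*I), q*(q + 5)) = 1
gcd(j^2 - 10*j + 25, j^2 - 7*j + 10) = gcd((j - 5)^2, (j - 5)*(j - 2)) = j - 5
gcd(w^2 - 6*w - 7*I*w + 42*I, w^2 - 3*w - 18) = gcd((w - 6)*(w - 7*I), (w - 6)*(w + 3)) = w - 6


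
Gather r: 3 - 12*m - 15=-12*m - 12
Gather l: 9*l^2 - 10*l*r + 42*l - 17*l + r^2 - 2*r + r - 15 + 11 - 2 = 9*l^2 + l*(25 - 10*r) + r^2 - r - 6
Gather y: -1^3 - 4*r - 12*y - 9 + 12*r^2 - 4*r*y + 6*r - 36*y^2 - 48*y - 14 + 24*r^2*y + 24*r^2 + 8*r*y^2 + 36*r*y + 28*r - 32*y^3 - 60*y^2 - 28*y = 36*r^2 + 30*r - 32*y^3 + y^2*(8*r - 96) + y*(24*r^2 + 32*r - 88) - 24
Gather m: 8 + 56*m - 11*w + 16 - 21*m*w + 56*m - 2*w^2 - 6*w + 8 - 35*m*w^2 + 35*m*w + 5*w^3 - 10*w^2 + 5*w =m*(-35*w^2 + 14*w + 112) + 5*w^3 - 12*w^2 - 12*w + 32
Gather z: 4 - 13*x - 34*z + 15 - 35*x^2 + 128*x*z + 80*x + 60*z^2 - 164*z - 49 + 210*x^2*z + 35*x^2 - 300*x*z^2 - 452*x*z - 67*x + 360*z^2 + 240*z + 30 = z^2*(420 - 300*x) + z*(210*x^2 - 324*x + 42)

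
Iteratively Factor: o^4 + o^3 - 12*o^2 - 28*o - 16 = (o + 1)*(o^3 - 12*o - 16) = (o - 4)*(o + 1)*(o^2 + 4*o + 4) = (o - 4)*(o + 1)*(o + 2)*(o + 2)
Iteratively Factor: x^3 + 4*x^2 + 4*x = (x + 2)*(x^2 + 2*x) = (x + 2)^2*(x)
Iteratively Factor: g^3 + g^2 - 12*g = (g + 4)*(g^2 - 3*g) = (g - 3)*(g + 4)*(g)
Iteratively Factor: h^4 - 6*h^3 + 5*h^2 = (h - 1)*(h^3 - 5*h^2) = h*(h - 1)*(h^2 - 5*h) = h*(h - 5)*(h - 1)*(h)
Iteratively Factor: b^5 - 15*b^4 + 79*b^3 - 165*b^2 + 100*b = (b - 5)*(b^4 - 10*b^3 + 29*b^2 - 20*b) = b*(b - 5)*(b^3 - 10*b^2 + 29*b - 20) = b*(b - 5)*(b - 1)*(b^2 - 9*b + 20) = b*(b - 5)*(b - 4)*(b - 1)*(b - 5)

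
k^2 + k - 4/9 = (k - 1/3)*(k + 4/3)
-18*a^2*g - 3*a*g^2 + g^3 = g*(-6*a + g)*(3*a + g)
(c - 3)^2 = c^2 - 6*c + 9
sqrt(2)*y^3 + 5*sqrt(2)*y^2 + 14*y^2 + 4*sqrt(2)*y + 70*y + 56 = (y + 4)*(y + 7*sqrt(2))*(sqrt(2)*y + sqrt(2))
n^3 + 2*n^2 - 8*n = n*(n - 2)*(n + 4)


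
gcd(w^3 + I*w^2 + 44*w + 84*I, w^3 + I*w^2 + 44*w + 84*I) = w^3 + I*w^2 + 44*w + 84*I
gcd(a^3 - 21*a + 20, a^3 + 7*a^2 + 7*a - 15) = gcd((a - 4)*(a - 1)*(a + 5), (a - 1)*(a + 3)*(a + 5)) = a^2 + 4*a - 5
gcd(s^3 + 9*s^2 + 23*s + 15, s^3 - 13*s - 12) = s^2 + 4*s + 3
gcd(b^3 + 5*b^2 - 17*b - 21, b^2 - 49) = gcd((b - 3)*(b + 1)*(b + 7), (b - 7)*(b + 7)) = b + 7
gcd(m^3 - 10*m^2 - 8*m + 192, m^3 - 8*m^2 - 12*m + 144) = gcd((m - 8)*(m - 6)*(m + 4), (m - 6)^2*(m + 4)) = m^2 - 2*m - 24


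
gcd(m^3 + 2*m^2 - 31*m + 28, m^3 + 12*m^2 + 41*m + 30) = 1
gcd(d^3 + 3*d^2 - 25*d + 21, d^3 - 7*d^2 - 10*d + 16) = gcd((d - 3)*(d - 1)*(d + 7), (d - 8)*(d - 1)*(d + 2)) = d - 1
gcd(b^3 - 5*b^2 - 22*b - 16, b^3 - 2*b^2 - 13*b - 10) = b^2 + 3*b + 2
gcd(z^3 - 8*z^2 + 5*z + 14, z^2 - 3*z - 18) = 1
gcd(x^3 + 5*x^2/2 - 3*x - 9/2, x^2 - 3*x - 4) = x + 1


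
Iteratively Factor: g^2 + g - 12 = (g + 4)*(g - 3)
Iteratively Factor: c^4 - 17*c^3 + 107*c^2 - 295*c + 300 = (c - 4)*(c^3 - 13*c^2 + 55*c - 75) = (c - 4)*(c - 3)*(c^2 - 10*c + 25) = (c - 5)*(c - 4)*(c - 3)*(c - 5)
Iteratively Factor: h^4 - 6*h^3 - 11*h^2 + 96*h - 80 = (h + 4)*(h^3 - 10*h^2 + 29*h - 20) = (h - 5)*(h + 4)*(h^2 - 5*h + 4) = (h - 5)*(h - 1)*(h + 4)*(h - 4)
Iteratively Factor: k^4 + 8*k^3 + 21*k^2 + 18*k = (k + 3)*(k^3 + 5*k^2 + 6*k) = (k + 3)^2*(k^2 + 2*k) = (k + 2)*(k + 3)^2*(k)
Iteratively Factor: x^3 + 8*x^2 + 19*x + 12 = (x + 3)*(x^2 + 5*x + 4) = (x + 3)*(x + 4)*(x + 1)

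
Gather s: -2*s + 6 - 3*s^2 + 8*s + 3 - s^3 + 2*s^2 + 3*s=-s^3 - s^2 + 9*s + 9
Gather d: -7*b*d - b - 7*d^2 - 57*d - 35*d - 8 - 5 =-b - 7*d^2 + d*(-7*b - 92) - 13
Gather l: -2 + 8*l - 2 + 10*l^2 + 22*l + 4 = 10*l^2 + 30*l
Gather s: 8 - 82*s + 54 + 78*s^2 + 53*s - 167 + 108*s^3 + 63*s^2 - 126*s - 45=108*s^3 + 141*s^2 - 155*s - 150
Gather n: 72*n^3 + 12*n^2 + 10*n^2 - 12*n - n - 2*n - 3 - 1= 72*n^3 + 22*n^2 - 15*n - 4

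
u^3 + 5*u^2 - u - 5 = (u - 1)*(u + 1)*(u + 5)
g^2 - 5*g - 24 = (g - 8)*(g + 3)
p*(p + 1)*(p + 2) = p^3 + 3*p^2 + 2*p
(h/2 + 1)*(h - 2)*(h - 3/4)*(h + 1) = h^4/2 + h^3/8 - 19*h^2/8 - h/2 + 3/2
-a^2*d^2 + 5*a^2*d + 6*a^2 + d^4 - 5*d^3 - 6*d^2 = (-a + d)*(a + d)*(d - 6)*(d + 1)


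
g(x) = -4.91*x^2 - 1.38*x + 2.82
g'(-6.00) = 57.54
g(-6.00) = -165.66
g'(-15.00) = 145.92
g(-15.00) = -1081.23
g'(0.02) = -1.58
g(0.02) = 2.79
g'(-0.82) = 6.67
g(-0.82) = 0.65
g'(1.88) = -19.84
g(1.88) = -17.13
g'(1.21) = -13.26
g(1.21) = -6.04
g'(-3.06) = 28.67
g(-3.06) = -38.93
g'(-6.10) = 58.52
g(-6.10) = -171.46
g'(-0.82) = 6.67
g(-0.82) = 0.65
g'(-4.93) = 47.03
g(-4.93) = -109.71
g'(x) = -9.82*x - 1.38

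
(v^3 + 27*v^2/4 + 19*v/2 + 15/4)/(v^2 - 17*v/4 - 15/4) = (v^2 + 6*v + 5)/(v - 5)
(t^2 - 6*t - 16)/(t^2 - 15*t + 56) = (t + 2)/(t - 7)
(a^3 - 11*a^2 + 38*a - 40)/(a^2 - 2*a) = a - 9 + 20/a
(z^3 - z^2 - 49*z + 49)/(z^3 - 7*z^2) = 1 + 6/z - 7/z^2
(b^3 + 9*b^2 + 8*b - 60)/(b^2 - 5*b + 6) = (b^2 + 11*b + 30)/(b - 3)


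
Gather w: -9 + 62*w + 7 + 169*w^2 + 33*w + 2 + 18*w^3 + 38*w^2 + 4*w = 18*w^3 + 207*w^2 + 99*w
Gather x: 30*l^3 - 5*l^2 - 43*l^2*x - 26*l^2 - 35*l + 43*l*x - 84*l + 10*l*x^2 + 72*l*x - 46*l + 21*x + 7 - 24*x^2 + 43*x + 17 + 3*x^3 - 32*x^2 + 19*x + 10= 30*l^3 - 31*l^2 - 165*l + 3*x^3 + x^2*(10*l - 56) + x*(-43*l^2 + 115*l + 83) + 34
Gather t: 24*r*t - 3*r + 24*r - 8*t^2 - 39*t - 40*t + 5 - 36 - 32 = 21*r - 8*t^2 + t*(24*r - 79) - 63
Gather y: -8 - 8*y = -8*y - 8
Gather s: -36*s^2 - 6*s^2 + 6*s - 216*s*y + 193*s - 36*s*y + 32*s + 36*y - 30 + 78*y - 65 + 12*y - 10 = -42*s^2 + s*(231 - 252*y) + 126*y - 105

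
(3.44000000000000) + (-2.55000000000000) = 0.890000000000000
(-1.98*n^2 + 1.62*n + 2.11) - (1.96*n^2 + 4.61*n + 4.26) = -3.94*n^2 - 2.99*n - 2.15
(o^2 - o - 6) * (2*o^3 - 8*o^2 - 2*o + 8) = 2*o^5 - 10*o^4 - 6*o^3 + 58*o^2 + 4*o - 48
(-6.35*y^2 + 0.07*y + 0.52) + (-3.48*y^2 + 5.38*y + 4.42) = -9.83*y^2 + 5.45*y + 4.94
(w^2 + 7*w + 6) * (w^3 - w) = w^5 + 7*w^4 + 5*w^3 - 7*w^2 - 6*w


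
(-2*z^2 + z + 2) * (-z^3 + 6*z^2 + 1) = 2*z^5 - 13*z^4 + 4*z^3 + 10*z^2 + z + 2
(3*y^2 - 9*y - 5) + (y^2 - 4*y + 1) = 4*y^2 - 13*y - 4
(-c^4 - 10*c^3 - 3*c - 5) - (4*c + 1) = -c^4 - 10*c^3 - 7*c - 6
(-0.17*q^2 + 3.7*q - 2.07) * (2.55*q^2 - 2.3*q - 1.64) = -0.4335*q^4 + 9.826*q^3 - 13.5097*q^2 - 1.307*q + 3.3948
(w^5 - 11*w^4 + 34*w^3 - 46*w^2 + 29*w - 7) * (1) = w^5 - 11*w^4 + 34*w^3 - 46*w^2 + 29*w - 7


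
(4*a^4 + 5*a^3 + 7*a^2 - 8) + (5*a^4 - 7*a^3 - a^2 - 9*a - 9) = 9*a^4 - 2*a^3 + 6*a^2 - 9*a - 17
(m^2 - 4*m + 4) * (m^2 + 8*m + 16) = m^4 + 4*m^3 - 12*m^2 - 32*m + 64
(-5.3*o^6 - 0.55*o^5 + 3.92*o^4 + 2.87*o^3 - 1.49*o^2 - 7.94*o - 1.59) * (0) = 0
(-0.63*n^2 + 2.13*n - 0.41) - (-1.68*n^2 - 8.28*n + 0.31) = 1.05*n^2 + 10.41*n - 0.72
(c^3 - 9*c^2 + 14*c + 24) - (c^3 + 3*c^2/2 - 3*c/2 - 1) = -21*c^2/2 + 31*c/2 + 25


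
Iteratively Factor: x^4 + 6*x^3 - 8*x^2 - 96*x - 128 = (x + 2)*(x^3 + 4*x^2 - 16*x - 64) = (x + 2)*(x + 4)*(x^2 - 16) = (x - 4)*(x + 2)*(x + 4)*(x + 4)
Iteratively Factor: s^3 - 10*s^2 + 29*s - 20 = (s - 5)*(s^2 - 5*s + 4) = (s - 5)*(s - 1)*(s - 4)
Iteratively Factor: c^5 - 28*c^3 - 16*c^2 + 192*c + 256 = (c + 4)*(c^4 - 4*c^3 - 12*c^2 + 32*c + 64) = (c + 2)*(c + 4)*(c^3 - 6*c^2 + 32) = (c - 4)*(c + 2)*(c + 4)*(c^2 - 2*c - 8) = (c - 4)*(c + 2)^2*(c + 4)*(c - 4)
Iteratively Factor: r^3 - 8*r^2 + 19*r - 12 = (r - 3)*(r^2 - 5*r + 4) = (r - 4)*(r - 3)*(r - 1)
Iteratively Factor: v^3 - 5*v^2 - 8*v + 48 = (v + 3)*(v^2 - 8*v + 16) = (v - 4)*(v + 3)*(v - 4)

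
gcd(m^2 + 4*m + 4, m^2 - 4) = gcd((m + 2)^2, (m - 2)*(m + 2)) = m + 2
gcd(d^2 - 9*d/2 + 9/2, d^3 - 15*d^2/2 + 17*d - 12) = d - 3/2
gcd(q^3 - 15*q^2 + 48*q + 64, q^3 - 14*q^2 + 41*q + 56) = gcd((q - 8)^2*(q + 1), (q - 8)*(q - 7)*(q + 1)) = q^2 - 7*q - 8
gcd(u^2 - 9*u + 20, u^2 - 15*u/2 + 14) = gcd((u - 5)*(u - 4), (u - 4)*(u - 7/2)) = u - 4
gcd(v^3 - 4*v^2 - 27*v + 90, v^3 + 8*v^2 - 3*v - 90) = v^2 + 2*v - 15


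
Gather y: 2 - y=2 - y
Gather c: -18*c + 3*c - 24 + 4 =-15*c - 20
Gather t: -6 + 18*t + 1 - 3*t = 15*t - 5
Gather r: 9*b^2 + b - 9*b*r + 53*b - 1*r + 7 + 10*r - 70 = 9*b^2 + 54*b + r*(9 - 9*b) - 63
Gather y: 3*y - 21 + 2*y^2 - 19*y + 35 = 2*y^2 - 16*y + 14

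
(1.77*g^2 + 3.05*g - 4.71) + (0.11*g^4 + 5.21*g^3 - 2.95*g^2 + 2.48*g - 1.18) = 0.11*g^4 + 5.21*g^3 - 1.18*g^2 + 5.53*g - 5.89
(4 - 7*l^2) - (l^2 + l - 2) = -8*l^2 - l + 6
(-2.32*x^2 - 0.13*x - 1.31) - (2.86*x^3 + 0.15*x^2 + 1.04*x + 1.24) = -2.86*x^3 - 2.47*x^2 - 1.17*x - 2.55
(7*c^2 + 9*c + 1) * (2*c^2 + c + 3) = 14*c^4 + 25*c^3 + 32*c^2 + 28*c + 3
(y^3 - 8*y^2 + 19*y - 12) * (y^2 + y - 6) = y^5 - 7*y^4 + 5*y^3 + 55*y^2 - 126*y + 72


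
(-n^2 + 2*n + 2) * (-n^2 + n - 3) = n^4 - 3*n^3 + 3*n^2 - 4*n - 6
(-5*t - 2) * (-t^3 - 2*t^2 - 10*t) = 5*t^4 + 12*t^3 + 54*t^2 + 20*t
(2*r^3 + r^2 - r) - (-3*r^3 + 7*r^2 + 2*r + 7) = 5*r^3 - 6*r^2 - 3*r - 7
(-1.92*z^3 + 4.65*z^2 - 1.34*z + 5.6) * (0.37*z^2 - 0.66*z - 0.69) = -0.7104*z^5 + 2.9877*z^4 - 2.24*z^3 - 0.2521*z^2 - 2.7714*z - 3.864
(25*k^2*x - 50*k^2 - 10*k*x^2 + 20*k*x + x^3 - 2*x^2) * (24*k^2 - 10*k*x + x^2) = 600*k^4*x - 1200*k^4 - 490*k^3*x^2 + 980*k^3*x + 149*k^2*x^3 - 298*k^2*x^2 - 20*k*x^4 + 40*k*x^3 + x^5 - 2*x^4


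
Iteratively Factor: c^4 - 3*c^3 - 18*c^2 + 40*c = (c - 2)*(c^3 - c^2 - 20*c) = (c - 2)*(c + 4)*(c^2 - 5*c) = c*(c - 2)*(c + 4)*(c - 5)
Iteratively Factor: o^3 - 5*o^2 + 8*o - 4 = (o - 1)*(o^2 - 4*o + 4) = (o - 2)*(o - 1)*(o - 2)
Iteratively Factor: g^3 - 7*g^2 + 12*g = (g)*(g^2 - 7*g + 12) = g*(g - 4)*(g - 3)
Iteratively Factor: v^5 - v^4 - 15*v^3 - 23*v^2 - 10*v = (v - 5)*(v^4 + 4*v^3 + 5*v^2 + 2*v) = (v - 5)*(v + 2)*(v^3 + 2*v^2 + v) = (v - 5)*(v + 1)*(v + 2)*(v^2 + v) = v*(v - 5)*(v + 1)*(v + 2)*(v + 1)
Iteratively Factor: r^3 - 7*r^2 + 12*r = (r - 4)*(r^2 - 3*r) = r*(r - 4)*(r - 3)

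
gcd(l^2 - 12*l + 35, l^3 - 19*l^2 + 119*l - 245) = l^2 - 12*l + 35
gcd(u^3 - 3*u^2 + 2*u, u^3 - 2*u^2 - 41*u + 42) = u - 1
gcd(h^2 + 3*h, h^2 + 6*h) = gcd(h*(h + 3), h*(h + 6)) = h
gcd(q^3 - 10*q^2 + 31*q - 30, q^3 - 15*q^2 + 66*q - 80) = q^2 - 7*q + 10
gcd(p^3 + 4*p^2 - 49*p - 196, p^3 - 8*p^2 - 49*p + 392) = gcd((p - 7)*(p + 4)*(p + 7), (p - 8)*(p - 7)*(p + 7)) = p^2 - 49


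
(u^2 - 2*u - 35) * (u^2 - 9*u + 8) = u^4 - 11*u^3 - 9*u^2 + 299*u - 280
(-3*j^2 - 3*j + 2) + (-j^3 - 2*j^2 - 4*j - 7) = -j^3 - 5*j^2 - 7*j - 5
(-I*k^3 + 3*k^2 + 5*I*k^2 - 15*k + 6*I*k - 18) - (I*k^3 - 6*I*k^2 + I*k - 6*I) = -2*I*k^3 + 3*k^2 + 11*I*k^2 - 15*k + 5*I*k - 18 + 6*I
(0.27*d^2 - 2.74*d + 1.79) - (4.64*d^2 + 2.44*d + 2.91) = -4.37*d^2 - 5.18*d - 1.12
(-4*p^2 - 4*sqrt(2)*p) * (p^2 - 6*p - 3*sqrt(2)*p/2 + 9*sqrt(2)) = -4*p^4 + 2*sqrt(2)*p^3 + 24*p^3 - 12*sqrt(2)*p^2 + 12*p^2 - 72*p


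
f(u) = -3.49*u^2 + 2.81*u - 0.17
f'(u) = 2.81 - 6.98*u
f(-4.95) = -99.59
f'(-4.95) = 37.36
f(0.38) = 0.39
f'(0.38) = 0.16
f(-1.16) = -8.13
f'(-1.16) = 10.91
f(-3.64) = -56.64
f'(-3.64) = 28.22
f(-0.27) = -1.18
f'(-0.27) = 4.69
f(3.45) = -32.02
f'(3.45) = -21.27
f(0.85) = -0.30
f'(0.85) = -3.12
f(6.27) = -119.75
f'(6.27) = -40.95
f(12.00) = -469.01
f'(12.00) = -80.95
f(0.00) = -0.17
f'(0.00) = 2.81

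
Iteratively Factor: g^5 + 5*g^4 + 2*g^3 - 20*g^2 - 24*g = (g - 2)*(g^4 + 7*g^3 + 16*g^2 + 12*g) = (g - 2)*(g + 2)*(g^3 + 5*g^2 + 6*g) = g*(g - 2)*(g + 2)*(g^2 + 5*g + 6) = g*(g - 2)*(g + 2)*(g + 3)*(g + 2)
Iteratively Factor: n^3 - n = (n + 1)*(n^2 - n) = n*(n + 1)*(n - 1)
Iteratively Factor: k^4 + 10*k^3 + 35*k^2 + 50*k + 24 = (k + 1)*(k^3 + 9*k^2 + 26*k + 24) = (k + 1)*(k + 4)*(k^2 + 5*k + 6) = (k + 1)*(k + 3)*(k + 4)*(k + 2)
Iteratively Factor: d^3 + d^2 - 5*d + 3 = (d + 3)*(d^2 - 2*d + 1) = (d - 1)*(d + 3)*(d - 1)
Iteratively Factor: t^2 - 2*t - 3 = (t + 1)*(t - 3)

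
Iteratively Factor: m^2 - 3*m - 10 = (m + 2)*(m - 5)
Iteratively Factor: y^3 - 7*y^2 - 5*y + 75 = (y - 5)*(y^2 - 2*y - 15) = (y - 5)*(y + 3)*(y - 5)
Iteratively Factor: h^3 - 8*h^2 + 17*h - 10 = (h - 1)*(h^2 - 7*h + 10) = (h - 5)*(h - 1)*(h - 2)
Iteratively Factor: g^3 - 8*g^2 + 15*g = (g)*(g^2 - 8*g + 15) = g*(g - 5)*(g - 3)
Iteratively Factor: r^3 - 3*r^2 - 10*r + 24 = (r - 2)*(r^2 - r - 12) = (r - 2)*(r + 3)*(r - 4)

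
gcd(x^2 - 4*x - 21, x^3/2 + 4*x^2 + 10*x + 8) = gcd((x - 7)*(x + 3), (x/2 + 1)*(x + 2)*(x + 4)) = 1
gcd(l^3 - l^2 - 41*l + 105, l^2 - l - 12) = 1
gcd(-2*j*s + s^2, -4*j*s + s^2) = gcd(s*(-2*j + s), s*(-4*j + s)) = s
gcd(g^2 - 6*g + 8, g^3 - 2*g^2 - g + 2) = g - 2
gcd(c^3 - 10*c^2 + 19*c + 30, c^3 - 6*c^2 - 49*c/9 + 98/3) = c - 6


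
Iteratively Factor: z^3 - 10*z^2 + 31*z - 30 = (z - 5)*(z^2 - 5*z + 6) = (z - 5)*(z - 2)*(z - 3)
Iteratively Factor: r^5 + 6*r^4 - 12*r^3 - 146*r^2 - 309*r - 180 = (r + 4)*(r^4 + 2*r^3 - 20*r^2 - 66*r - 45) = (r + 3)*(r + 4)*(r^3 - r^2 - 17*r - 15) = (r - 5)*(r + 3)*(r + 4)*(r^2 + 4*r + 3) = (r - 5)*(r + 3)^2*(r + 4)*(r + 1)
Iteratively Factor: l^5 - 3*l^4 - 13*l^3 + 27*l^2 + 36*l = (l - 3)*(l^4 - 13*l^2 - 12*l) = (l - 3)*(l + 3)*(l^3 - 3*l^2 - 4*l) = l*(l - 3)*(l + 3)*(l^2 - 3*l - 4) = l*(l - 3)*(l + 1)*(l + 3)*(l - 4)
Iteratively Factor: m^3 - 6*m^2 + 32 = (m - 4)*(m^2 - 2*m - 8) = (m - 4)^2*(m + 2)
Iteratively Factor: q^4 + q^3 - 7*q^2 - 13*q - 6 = (q - 3)*(q^3 + 4*q^2 + 5*q + 2) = (q - 3)*(q + 1)*(q^2 + 3*q + 2) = (q - 3)*(q + 1)^2*(q + 2)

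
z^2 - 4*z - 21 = (z - 7)*(z + 3)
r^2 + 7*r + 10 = (r + 2)*(r + 5)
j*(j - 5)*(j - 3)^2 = j^4 - 11*j^3 + 39*j^2 - 45*j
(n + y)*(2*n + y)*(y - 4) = 2*n^2*y - 8*n^2 + 3*n*y^2 - 12*n*y + y^3 - 4*y^2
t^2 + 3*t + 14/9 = (t + 2/3)*(t + 7/3)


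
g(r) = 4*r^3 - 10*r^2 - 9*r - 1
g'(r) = 12*r^2 - 20*r - 9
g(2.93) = -12.60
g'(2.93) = 35.42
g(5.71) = 366.25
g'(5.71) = 268.05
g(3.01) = -9.61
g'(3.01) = 39.52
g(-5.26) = -812.46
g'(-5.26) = 428.21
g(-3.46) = -255.26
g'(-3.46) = 203.86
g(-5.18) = -778.67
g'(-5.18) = 416.59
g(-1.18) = -10.88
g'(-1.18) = 31.31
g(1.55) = -24.08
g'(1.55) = -11.17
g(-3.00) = -172.00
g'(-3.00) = 159.00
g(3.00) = -10.00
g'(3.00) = 39.00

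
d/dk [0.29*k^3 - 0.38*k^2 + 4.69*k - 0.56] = 0.87*k^2 - 0.76*k + 4.69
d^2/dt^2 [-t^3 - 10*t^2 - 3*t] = -6*t - 20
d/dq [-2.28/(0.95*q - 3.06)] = 2.166/(0.95*q - 3.06)^2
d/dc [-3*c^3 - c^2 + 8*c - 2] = -9*c^2 - 2*c + 8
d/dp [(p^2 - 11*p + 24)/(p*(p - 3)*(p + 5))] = (-p^2 + 16*p + 40)/(p^2*(p^2 + 10*p + 25))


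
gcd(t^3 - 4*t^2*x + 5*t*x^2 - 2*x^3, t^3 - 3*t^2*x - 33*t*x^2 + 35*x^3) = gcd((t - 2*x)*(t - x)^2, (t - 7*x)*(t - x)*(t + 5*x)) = -t + x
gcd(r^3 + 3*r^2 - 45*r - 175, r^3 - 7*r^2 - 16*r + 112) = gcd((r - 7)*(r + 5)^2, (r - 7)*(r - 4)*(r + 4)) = r - 7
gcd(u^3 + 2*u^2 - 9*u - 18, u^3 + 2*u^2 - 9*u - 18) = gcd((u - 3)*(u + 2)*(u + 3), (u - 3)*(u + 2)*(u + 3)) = u^3 + 2*u^2 - 9*u - 18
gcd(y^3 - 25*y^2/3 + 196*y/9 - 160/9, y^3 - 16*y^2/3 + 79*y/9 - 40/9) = y^2 - 13*y/3 + 40/9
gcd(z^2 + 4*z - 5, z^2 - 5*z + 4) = z - 1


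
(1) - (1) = 0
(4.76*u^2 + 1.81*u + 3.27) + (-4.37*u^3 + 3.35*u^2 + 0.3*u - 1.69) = -4.37*u^3 + 8.11*u^2 + 2.11*u + 1.58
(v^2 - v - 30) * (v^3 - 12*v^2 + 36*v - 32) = v^5 - 13*v^4 + 18*v^3 + 292*v^2 - 1048*v + 960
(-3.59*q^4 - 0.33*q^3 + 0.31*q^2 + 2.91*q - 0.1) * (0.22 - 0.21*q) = 0.7539*q^5 - 0.7205*q^4 - 0.1377*q^3 - 0.5429*q^2 + 0.6612*q - 0.022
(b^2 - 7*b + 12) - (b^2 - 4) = 16 - 7*b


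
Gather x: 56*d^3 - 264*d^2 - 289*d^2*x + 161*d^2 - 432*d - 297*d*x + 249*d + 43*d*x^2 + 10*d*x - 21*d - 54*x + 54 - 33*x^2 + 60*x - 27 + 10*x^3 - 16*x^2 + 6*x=56*d^3 - 103*d^2 - 204*d + 10*x^3 + x^2*(43*d - 49) + x*(-289*d^2 - 287*d + 12) + 27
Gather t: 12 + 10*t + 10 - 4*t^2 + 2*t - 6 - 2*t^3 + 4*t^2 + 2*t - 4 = -2*t^3 + 14*t + 12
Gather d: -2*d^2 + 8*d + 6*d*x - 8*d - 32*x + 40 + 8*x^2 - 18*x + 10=-2*d^2 + 6*d*x + 8*x^2 - 50*x + 50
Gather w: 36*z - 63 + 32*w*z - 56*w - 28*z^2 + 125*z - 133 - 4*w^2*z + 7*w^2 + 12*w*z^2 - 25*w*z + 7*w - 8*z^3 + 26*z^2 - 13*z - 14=w^2*(7 - 4*z) + w*(12*z^2 + 7*z - 49) - 8*z^3 - 2*z^2 + 148*z - 210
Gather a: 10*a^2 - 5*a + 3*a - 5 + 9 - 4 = 10*a^2 - 2*a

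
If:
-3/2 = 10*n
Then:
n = -3/20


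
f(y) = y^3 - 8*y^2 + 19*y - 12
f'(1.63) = 0.89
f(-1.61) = -67.50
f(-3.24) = -191.55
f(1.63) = 2.05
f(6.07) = 32.22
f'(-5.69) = 207.17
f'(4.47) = 7.42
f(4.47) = 2.40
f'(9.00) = 118.00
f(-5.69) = -563.34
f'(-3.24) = 102.33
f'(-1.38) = 46.79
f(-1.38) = -56.08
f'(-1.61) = 52.54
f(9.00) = 240.00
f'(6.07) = 32.41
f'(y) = 3*y^2 - 16*y + 19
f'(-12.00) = 643.00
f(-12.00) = -3120.00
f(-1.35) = -54.69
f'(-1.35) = 46.07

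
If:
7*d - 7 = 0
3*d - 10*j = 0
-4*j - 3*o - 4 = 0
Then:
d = 1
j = 3/10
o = -26/15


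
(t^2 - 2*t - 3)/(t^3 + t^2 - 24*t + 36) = (t + 1)/(t^2 + 4*t - 12)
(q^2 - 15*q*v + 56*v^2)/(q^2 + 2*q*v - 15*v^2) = (q^2 - 15*q*v + 56*v^2)/(q^2 + 2*q*v - 15*v^2)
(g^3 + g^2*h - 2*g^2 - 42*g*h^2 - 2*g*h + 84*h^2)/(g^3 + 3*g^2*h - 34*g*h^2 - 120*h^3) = (g^2 + 7*g*h - 2*g - 14*h)/(g^2 + 9*g*h + 20*h^2)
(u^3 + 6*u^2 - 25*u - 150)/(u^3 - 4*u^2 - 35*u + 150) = (u + 5)/(u - 5)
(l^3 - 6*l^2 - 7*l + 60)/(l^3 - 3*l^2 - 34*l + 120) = (l + 3)/(l + 6)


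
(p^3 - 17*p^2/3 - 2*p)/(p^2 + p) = (p^2 - 17*p/3 - 2)/(p + 1)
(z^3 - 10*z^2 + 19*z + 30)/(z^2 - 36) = (z^2 - 4*z - 5)/(z + 6)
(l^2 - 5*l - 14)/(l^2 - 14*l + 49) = (l + 2)/(l - 7)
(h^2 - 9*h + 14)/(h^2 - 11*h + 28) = (h - 2)/(h - 4)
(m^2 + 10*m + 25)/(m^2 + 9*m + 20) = (m + 5)/(m + 4)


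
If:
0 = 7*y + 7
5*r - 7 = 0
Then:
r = 7/5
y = -1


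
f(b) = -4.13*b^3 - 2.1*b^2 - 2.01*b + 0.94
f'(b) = -12.39*b^2 - 4.2*b - 2.01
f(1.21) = -11.88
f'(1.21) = -25.23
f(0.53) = -1.33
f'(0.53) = -7.72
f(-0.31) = 1.48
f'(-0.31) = -1.90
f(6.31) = -1132.98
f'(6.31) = -521.83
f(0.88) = -5.27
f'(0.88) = -15.30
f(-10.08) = 4037.74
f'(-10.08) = -1218.58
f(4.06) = -318.23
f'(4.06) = -223.29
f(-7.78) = 1834.33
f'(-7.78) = -719.28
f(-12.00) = 6859.30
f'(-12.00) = -1735.77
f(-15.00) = 13497.34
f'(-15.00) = -2726.76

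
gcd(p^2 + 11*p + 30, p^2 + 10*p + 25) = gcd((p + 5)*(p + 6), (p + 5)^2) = p + 5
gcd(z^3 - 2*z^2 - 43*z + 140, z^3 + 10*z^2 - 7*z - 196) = z^2 + 3*z - 28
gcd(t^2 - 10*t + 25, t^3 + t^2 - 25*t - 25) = t - 5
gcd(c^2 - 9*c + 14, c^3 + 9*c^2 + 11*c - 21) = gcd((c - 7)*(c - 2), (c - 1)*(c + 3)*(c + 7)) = 1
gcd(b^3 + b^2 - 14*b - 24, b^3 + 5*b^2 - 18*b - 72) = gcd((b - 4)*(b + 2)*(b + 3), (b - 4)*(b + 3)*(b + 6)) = b^2 - b - 12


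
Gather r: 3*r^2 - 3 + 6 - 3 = 3*r^2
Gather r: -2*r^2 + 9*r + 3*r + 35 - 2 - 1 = -2*r^2 + 12*r + 32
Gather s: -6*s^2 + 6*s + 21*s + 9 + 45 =-6*s^2 + 27*s + 54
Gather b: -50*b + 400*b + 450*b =800*b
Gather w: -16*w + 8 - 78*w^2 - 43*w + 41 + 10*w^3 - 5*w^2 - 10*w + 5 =10*w^3 - 83*w^2 - 69*w + 54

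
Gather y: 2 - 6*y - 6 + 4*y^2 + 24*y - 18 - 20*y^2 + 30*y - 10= -16*y^2 + 48*y - 32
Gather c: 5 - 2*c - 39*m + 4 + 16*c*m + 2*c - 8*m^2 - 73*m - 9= 16*c*m - 8*m^2 - 112*m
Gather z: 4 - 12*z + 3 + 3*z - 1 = 6 - 9*z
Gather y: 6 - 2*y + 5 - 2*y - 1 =10 - 4*y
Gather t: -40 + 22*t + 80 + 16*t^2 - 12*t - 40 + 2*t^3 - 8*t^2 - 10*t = 2*t^3 + 8*t^2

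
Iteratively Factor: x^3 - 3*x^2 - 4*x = (x)*(x^2 - 3*x - 4) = x*(x + 1)*(x - 4)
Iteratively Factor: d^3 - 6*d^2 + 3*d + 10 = (d + 1)*(d^2 - 7*d + 10) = (d - 5)*(d + 1)*(d - 2)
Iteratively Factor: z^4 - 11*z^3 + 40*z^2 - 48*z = (z)*(z^3 - 11*z^2 + 40*z - 48) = z*(z - 4)*(z^2 - 7*z + 12) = z*(z - 4)*(z - 3)*(z - 4)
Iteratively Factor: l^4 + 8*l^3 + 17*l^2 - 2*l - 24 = (l + 3)*(l^3 + 5*l^2 + 2*l - 8) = (l + 3)*(l + 4)*(l^2 + l - 2) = (l - 1)*(l + 3)*(l + 4)*(l + 2)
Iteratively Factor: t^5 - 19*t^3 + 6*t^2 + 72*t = (t - 3)*(t^4 + 3*t^3 - 10*t^2 - 24*t) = (t - 3)*(t + 2)*(t^3 + t^2 - 12*t) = t*(t - 3)*(t + 2)*(t^2 + t - 12) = t*(t - 3)*(t + 2)*(t + 4)*(t - 3)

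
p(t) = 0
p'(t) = 0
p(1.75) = 0.00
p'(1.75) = 0.00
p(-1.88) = 0.00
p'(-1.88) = 0.00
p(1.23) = 0.00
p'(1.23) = 0.00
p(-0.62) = 0.00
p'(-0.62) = 0.00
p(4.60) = 0.00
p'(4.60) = 0.00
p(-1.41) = 0.00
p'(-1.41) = 0.00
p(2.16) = 0.00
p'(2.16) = 0.00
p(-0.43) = 0.00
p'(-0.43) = 0.00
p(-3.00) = 0.00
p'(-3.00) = 0.00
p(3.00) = 0.00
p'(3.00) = 0.00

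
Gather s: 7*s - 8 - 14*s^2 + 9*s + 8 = -14*s^2 + 16*s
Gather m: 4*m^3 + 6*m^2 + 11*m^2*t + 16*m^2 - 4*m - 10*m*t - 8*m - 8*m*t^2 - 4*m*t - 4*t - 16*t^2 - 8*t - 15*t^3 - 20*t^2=4*m^3 + m^2*(11*t + 22) + m*(-8*t^2 - 14*t - 12) - 15*t^3 - 36*t^2 - 12*t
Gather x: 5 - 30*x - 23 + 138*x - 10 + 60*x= 168*x - 28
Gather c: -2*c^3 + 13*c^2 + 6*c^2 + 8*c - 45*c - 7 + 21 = -2*c^3 + 19*c^2 - 37*c + 14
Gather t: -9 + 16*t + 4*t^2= 4*t^2 + 16*t - 9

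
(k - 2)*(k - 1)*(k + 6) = k^3 + 3*k^2 - 16*k + 12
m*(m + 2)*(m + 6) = m^3 + 8*m^2 + 12*m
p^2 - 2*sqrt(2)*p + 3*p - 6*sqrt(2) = (p + 3)*(p - 2*sqrt(2))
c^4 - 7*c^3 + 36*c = c*(c - 6)*(c - 3)*(c + 2)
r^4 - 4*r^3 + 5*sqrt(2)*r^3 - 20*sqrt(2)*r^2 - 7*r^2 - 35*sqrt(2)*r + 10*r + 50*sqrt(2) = (r - 5)*(r - 1)*(r + 2)*(r + 5*sqrt(2))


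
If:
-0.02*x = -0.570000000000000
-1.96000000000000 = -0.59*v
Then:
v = 3.32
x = 28.50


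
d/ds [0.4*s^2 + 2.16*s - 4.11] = 0.8*s + 2.16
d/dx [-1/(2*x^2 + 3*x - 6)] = (4*x + 3)/(2*x^2 + 3*x - 6)^2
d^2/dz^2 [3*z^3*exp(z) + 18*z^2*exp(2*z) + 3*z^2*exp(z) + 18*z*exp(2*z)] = 3*(z^3 + 24*z^2*exp(z) + 7*z^2 + 72*z*exp(z) + 10*z + 36*exp(z) + 2)*exp(z)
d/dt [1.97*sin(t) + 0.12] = 1.97*cos(t)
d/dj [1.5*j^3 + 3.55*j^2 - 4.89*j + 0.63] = 4.5*j^2 + 7.1*j - 4.89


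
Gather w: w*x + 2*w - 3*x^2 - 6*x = w*(x + 2) - 3*x^2 - 6*x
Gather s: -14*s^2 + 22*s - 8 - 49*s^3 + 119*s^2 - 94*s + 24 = -49*s^3 + 105*s^2 - 72*s + 16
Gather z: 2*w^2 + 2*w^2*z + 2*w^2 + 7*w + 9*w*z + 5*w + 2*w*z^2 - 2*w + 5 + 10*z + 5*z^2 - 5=4*w^2 + 10*w + z^2*(2*w + 5) + z*(2*w^2 + 9*w + 10)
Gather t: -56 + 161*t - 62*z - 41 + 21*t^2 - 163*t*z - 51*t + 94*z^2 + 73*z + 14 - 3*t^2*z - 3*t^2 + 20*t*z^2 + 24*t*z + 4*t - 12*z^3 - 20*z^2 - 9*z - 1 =t^2*(18 - 3*z) + t*(20*z^2 - 139*z + 114) - 12*z^3 + 74*z^2 + 2*z - 84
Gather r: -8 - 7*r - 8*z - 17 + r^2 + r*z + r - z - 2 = r^2 + r*(z - 6) - 9*z - 27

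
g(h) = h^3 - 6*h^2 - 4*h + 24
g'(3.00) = -13.00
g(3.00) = -15.00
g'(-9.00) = 347.00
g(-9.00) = -1155.00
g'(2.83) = -13.93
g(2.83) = -12.71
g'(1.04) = -13.24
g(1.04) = 14.48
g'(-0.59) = 4.12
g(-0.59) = 24.07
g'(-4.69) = 118.27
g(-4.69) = -192.38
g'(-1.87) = 28.93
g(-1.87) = 3.96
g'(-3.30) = 68.27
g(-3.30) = -64.08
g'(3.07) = -12.57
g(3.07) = -15.89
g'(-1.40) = 18.68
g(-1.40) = 15.10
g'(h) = 3*h^2 - 12*h - 4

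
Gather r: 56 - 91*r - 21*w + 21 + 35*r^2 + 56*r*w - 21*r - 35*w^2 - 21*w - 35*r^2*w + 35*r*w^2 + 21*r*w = r^2*(35 - 35*w) + r*(35*w^2 + 77*w - 112) - 35*w^2 - 42*w + 77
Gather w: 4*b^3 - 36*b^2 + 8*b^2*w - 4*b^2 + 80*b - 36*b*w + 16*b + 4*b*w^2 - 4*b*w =4*b^3 - 40*b^2 + 4*b*w^2 + 96*b + w*(8*b^2 - 40*b)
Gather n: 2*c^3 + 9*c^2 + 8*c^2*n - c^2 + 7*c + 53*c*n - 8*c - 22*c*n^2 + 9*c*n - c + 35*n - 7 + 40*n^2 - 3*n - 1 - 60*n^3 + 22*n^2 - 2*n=2*c^3 + 8*c^2 - 2*c - 60*n^3 + n^2*(62 - 22*c) + n*(8*c^2 + 62*c + 30) - 8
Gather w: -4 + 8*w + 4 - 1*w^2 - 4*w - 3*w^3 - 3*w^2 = -3*w^3 - 4*w^2 + 4*w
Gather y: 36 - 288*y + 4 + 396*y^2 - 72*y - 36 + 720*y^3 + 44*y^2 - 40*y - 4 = 720*y^3 + 440*y^2 - 400*y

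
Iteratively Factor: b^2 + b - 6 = (b + 3)*(b - 2)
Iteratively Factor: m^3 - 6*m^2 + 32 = (m - 4)*(m^2 - 2*m - 8) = (m - 4)*(m + 2)*(m - 4)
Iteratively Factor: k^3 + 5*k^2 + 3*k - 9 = (k + 3)*(k^2 + 2*k - 3) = (k + 3)^2*(k - 1)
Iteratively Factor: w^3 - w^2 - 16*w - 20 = (w - 5)*(w^2 + 4*w + 4) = (w - 5)*(w + 2)*(w + 2)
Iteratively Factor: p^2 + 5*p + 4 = (p + 4)*(p + 1)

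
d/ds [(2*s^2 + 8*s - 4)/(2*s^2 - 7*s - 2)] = 2*(-15*s^2 + 4*s - 22)/(4*s^4 - 28*s^3 + 41*s^2 + 28*s + 4)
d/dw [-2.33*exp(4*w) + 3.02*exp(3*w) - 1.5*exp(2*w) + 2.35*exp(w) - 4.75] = (-9.32*exp(3*w) + 9.06*exp(2*w) - 3.0*exp(w) + 2.35)*exp(w)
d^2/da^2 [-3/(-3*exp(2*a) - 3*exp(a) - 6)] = (2*(2*exp(a) + 1)^2*exp(a) - (4*exp(a) + 1)*(exp(2*a) + exp(a) + 2))*exp(a)/(exp(2*a) + exp(a) + 2)^3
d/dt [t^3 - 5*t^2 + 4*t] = 3*t^2 - 10*t + 4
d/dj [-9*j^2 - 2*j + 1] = -18*j - 2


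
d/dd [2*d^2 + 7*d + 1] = 4*d + 7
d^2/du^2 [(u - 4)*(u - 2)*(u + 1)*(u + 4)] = 12*u^2 - 6*u - 36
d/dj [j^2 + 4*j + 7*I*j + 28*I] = 2*j + 4 + 7*I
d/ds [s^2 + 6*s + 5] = 2*s + 6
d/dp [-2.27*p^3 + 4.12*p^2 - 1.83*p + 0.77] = -6.81*p^2 + 8.24*p - 1.83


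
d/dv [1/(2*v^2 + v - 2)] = (-4*v - 1)/(2*v^2 + v - 2)^2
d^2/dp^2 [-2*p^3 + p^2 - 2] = 2 - 12*p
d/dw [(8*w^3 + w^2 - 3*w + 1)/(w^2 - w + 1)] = 2*(4*w^4 - 8*w^3 + 13*w^2 - 1)/(w^4 - 2*w^3 + 3*w^2 - 2*w + 1)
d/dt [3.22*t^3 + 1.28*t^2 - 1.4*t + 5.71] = 9.66*t^2 + 2.56*t - 1.4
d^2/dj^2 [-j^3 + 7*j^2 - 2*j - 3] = 14 - 6*j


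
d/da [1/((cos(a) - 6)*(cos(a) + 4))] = 2*(cos(a) - 1)*sin(a)/((cos(a) - 6)^2*(cos(a) + 4)^2)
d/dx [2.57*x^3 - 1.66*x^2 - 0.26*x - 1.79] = 7.71*x^2 - 3.32*x - 0.26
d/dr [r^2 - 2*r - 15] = 2*r - 2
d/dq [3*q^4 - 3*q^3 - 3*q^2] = 3*q*(4*q^2 - 3*q - 2)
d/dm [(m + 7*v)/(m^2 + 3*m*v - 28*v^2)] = -1/(m^2 - 8*m*v + 16*v^2)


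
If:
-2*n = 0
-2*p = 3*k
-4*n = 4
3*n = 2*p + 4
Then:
No Solution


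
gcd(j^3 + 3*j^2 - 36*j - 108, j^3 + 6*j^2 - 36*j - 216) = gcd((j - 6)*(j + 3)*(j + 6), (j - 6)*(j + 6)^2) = j^2 - 36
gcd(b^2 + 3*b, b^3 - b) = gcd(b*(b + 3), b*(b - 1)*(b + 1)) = b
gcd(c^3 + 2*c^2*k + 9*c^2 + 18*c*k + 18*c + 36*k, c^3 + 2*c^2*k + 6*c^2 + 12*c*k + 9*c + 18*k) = c^2 + 2*c*k + 3*c + 6*k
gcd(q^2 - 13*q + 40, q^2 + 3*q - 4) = 1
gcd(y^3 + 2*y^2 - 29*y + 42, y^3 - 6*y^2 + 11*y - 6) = y^2 - 5*y + 6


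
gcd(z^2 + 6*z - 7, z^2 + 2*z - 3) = z - 1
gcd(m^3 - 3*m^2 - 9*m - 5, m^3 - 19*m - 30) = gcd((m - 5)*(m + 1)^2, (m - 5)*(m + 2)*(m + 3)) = m - 5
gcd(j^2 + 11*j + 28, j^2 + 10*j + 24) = j + 4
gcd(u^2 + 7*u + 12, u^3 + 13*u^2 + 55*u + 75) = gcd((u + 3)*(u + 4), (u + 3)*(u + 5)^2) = u + 3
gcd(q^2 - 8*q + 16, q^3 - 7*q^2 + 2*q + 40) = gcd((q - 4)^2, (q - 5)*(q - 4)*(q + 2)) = q - 4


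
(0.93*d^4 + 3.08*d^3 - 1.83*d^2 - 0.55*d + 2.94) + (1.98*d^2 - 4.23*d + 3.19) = 0.93*d^4 + 3.08*d^3 + 0.15*d^2 - 4.78*d + 6.13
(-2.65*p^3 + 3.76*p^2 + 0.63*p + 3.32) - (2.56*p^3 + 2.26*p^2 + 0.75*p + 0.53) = -5.21*p^3 + 1.5*p^2 - 0.12*p + 2.79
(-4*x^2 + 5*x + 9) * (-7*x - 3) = 28*x^3 - 23*x^2 - 78*x - 27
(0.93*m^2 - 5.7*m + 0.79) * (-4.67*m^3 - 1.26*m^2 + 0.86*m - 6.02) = -4.3431*m^5 + 25.4472*m^4 + 4.2925*m^3 - 11.496*m^2 + 34.9934*m - 4.7558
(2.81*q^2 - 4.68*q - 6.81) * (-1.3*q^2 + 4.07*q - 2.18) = -3.653*q^4 + 17.5207*q^3 - 16.3204*q^2 - 17.5143*q + 14.8458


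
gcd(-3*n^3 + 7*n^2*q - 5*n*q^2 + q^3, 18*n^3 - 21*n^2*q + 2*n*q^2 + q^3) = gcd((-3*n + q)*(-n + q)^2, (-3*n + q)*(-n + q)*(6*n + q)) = 3*n^2 - 4*n*q + q^2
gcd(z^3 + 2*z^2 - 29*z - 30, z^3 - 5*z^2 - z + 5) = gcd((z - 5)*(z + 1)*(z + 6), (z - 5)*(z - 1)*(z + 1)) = z^2 - 4*z - 5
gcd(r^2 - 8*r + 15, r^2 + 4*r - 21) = r - 3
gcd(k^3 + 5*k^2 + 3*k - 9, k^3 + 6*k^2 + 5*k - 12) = k^2 + 2*k - 3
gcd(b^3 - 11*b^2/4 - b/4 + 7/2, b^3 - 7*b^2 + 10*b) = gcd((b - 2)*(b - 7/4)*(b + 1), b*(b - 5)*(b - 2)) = b - 2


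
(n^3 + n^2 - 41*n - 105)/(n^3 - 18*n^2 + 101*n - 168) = (n^2 + 8*n + 15)/(n^2 - 11*n + 24)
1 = 1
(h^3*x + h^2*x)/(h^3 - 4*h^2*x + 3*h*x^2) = h*x*(h + 1)/(h^2 - 4*h*x + 3*x^2)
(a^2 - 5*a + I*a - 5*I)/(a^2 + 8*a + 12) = (a^2 + a*(-5 + I) - 5*I)/(a^2 + 8*a + 12)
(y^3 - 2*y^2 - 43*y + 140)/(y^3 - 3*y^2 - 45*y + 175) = (y - 4)/(y - 5)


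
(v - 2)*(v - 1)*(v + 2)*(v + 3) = v^4 + 2*v^3 - 7*v^2 - 8*v + 12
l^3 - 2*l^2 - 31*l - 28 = (l - 7)*(l + 1)*(l + 4)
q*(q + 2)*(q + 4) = q^3 + 6*q^2 + 8*q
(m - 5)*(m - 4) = m^2 - 9*m + 20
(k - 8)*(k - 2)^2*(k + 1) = k^4 - 11*k^3 + 24*k^2 + 4*k - 32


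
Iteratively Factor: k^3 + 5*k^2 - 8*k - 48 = (k + 4)*(k^2 + k - 12) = (k + 4)^2*(k - 3)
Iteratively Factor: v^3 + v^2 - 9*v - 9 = (v - 3)*(v^2 + 4*v + 3) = (v - 3)*(v + 3)*(v + 1)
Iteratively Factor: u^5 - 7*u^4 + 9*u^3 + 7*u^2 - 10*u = (u + 1)*(u^4 - 8*u^3 + 17*u^2 - 10*u) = u*(u + 1)*(u^3 - 8*u^2 + 17*u - 10) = u*(u - 2)*(u + 1)*(u^2 - 6*u + 5) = u*(u - 5)*(u - 2)*(u + 1)*(u - 1)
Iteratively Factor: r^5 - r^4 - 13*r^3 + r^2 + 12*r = (r + 1)*(r^4 - 2*r^3 - 11*r^2 + 12*r) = (r + 1)*(r + 3)*(r^3 - 5*r^2 + 4*r) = (r - 1)*(r + 1)*(r + 3)*(r^2 - 4*r) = r*(r - 1)*(r + 1)*(r + 3)*(r - 4)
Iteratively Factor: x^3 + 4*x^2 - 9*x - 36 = (x - 3)*(x^2 + 7*x + 12) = (x - 3)*(x + 4)*(x + 3)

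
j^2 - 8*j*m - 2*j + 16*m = (j - 2)*(j - 8*m)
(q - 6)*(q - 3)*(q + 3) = q^3 - 6*q^2 - 9*q + 54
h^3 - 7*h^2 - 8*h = h*(h - 8)*(h + 1)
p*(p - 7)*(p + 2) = p^3 - 5*p^2 - 14*p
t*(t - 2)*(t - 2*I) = t^3 - 2*t^2 - 2*I*t^2 + 4*I*t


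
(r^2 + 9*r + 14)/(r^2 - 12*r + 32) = (r^2 + 9*r + 14)/(r^2 - 12*r + 32)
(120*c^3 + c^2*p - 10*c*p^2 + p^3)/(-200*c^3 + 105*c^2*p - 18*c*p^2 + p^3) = (3*c + p)/(-5*c + p)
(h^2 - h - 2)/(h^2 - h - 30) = (-h^2 + h + 2)/(-h^2 + h + 30)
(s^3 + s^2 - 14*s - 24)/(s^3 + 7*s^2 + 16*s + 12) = (s - 4)/(s + 2)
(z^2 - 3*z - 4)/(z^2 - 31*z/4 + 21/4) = 4*(z^2 - 3*z - 4)/(4*z^2 - 31*z + 21)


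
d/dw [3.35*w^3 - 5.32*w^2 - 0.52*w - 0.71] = 10.05*w^2 - 10.64*w - 0.52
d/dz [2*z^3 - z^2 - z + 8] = 6*z^2 - 2*z - 1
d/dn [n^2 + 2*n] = 2*n + 2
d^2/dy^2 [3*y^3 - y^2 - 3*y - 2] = 18*y - 2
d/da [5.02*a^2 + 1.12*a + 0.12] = 10.04*a + 1.12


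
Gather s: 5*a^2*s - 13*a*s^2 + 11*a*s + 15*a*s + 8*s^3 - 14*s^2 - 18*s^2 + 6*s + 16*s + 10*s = 8*s^3 + s^2*(-13*a - 32) + s*(5*a^2 + 26*a + 32)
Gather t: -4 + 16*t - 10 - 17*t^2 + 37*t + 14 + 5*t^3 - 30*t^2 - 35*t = 5*t^3 - 47*t^2 + 18*t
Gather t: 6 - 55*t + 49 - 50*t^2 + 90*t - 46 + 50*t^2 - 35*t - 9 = 0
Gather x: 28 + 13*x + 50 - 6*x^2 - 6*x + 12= -6*x^2 + 7*x + 90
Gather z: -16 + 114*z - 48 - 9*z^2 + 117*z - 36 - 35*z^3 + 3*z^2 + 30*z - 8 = -35*z^3 - 6*z^2 + 261*z - 108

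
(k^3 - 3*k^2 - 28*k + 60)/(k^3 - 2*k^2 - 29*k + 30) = (k - 2)/(k - 1)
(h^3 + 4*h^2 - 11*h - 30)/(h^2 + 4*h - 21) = (h^2 + 7*h + 10)/(h + 7)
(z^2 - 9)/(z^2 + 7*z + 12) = (z - 3)/(z + 4)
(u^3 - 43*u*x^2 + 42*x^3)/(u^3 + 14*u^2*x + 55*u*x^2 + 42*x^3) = (u^2 - 7*u*x + 6*x^2)/(u^2 + 7*u*x + 6*x^2)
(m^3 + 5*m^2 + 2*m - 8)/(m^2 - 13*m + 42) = (m^3 + 5*m^2 + 2*m - 8)/(m^2 - 13*m + 42)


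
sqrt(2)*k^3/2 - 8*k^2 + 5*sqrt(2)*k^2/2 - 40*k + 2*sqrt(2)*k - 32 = (k + 4)*(k - 8*sqrt(2))*(sqrt(2)*k/2 + sqrt(2)/2)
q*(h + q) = h*q + q^2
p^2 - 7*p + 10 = (p - 5)*(p - 2)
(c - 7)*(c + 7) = c^2 - 49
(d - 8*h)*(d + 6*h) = d^2 - 2*d*h - 48*h^2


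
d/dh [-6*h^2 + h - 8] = 1 - 12*h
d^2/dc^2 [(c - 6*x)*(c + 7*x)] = 2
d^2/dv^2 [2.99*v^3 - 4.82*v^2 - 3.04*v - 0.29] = 17.94*v - 9.64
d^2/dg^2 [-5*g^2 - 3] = -10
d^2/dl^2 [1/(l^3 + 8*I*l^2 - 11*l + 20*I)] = 2*(-(3*l + 8*I)*(l^3 + 8*I*l^2 - 11*l + 20*I) + (3*l^2 + 16*I*l - 11)^2)/(l^3 + 8*I*l^2 - 11*l + 20*I)^3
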